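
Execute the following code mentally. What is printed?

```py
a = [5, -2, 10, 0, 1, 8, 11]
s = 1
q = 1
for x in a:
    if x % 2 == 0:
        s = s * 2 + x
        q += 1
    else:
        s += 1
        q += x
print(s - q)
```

x=5: not even, s = 1+1 = 2; q=6
x=-2: even, s = 2*2+(-2) = 2; q=7
x=10: even, s = 2*2+10 = 14; q=8
x=0: even, s = 14*2+0 = 28; q=9
x=1: not even, s = 28+1 = 29; q=10
x=8: even, s = 29*2+8 = 66; q=11
x=11: not even, s = 66+1 = 67; q=22
s-q = 67-22 = 45

45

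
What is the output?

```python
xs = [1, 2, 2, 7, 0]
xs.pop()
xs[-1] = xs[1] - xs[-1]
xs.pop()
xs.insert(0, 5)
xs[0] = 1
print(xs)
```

pop() removes 0 → [1, 2, 2, 7]
xs[-1] = xs[1]-xs[-1] = 2-7 = -5 → [1, 2, 2, -5]
pop() removes -5 → [1, 2, 2]
insert 5 at 0 → [5, 1, 2, 2]
xs[0] = 1 → [1, 1, 2, 2]

[1, 1, 2, 2]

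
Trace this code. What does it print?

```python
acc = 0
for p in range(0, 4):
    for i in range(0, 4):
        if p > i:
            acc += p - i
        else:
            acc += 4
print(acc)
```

50

p=0,i=0: not 0>0, acc = 0+4 = 4
p=0,i=1: not 0>1, acc = 4+4 = 8
p=0,i=2: not 0>2, acc = 8+4 = 12
p=0,i=3: not 0>3, acc = 12+4 = 16
p=1,i=0: 1>0, acc = 16+1 = 17
p=1,i=1: not 1>1, acc = 17+4 = 21
p=1,i=2: not 1>2, acc = 21+4 = 25
p=1,i=3: not 1>3, acc = 25+4 = 29
p=2,i=0: 2>0, acc = 29+2 = 31
p=2,i=1: 2>1, acc = 31+1 = 32
p=2,i=2: not 2>2, acc = 32+4 = 36
p=2,i=3: not 2>3, acc = 36+4 = 40
p=3,i=0: 3>0, acc = 40+3 = 43
p=3,i=1: 3>1, acc = 43+2 = 45
p=3,i=2: 3>2, acc = 45+1 = 46
p=3,i=3: not 3>3, acc = 46+4 = 50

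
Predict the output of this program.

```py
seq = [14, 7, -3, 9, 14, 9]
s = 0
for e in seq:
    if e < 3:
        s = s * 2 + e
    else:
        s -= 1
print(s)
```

e=14: not <3, s = 0-1 = -1
e=7: not <3, s = (-1)-1 = -2
e=-3: <3, s = (-2)*2+(-3) = -7
e=9: not <3, s = (-7)-1 = -8
e=14: not <3, s = (-8)-1 = -9
e=9: not <3, s = (-9)-1 = -10

-10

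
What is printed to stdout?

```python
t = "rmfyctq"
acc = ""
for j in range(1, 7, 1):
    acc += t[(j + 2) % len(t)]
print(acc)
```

yctqrm

j=1: add t[3]='y' → 'y'
j=2: add t[4]='c' → 'yc'
j=3: add t[5]='t' → 'yct'
j=4: add t[6]='q' → 'yctq'
j=5: add t[0]='r' → 'yctqr'
j=6: add t[1]='m' → 'yctqrm'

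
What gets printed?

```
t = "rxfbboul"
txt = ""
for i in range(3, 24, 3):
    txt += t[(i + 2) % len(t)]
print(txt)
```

i=3: add t[5]='o' → 'o'
i=6: add t[0]='r' → 'or'
i=9: add t[3]='b' → 'orb'
i=12: add t[6]='u' → 'orbu'
i=15: add t[1]='x' → 'orbux'
i=18: add t[4]='b' → 'orbuxb'
i=21: add t[7]='l' → 'orbuxbl'

orbuxbl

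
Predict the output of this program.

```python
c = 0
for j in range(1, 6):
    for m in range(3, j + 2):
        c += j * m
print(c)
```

j=2,m=3: c = 0+6 = 6
j=3,m=3: c = 6+9 = 15
j=3,m=4: c = 15+12 = 27
j=4,m=3: c = 27+12 = 39
j=4,m=4: c = 39+16 = 55
j=4,m=5: c = 55+20 = 75
j=5,m=3: c = 75+15 = 90
j=5,m=4: c = 90+20 = 110
j=5,m=5: c = 110+25 = 135
j=5,m=6: c = 135+30 = 165

165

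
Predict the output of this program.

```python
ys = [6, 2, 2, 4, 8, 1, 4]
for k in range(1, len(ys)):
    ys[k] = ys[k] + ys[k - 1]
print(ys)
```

k=1: ys[1] = 2+6 = 8 → [6, 8, 2, 4, 8, 1, 4]
k=2: ys[2] = 2+8 = 10 → [6, 8, 10, 4, 8, 1, 4]
k=3: ys[3] = 4+10 = 14 → [6, 8, 10, 14, 8, 1, 4]
k=4: ys[4] = 8+14 = 22 → [6, 8, 10, 14, 22, 1, 4]
k=5: ys[5] = 1+22 = 23 → [6, 8, 10, 14, 22, 23, 4]
k=6: ys[6] = 4+23 = 27 → [6, 8, 10, 14, 22, 23, 27]

[6, 8, 10, 14, 22, 23, 27]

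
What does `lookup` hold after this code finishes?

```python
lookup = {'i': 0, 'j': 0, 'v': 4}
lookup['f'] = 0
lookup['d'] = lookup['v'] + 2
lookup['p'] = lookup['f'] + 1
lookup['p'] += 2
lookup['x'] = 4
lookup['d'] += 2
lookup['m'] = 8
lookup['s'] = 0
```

{'i': 0, 'j': 0, 'v': 4, 'f': 0, 'd': 8, 'p': 3, 'x': 4, 'm': 8, 's': 0}

lookup['f'] = 0 → {'i': 0, 'j': 0, 'v': 4, 'f': 0}
lookup['d'] = lookup['v']+2 = 6 → {'i': 0, 'j': 0, 'v': 4, 'f': 0, 'd': 6}
lookup['p'] = lookup['f']+1 = 1 → {'i': 0, 'j': 0, 'v': 4, 'f': 0, 'd': 6, 'p': 1}
lookup['p'] = 1+2 = 3 → {'i': 0, 'j': 0, 'v': 4, 'f': 0, 'd': 6, 'p': 3}
lookup['x'] = 4 → {'i': 0, 'j': 0, 'v': 4, 'f': 0, 'd': 6, 'p': 3, 'x': 4}
lookup['d'] = 6+2 = 8 → {'i': 0, 'j': 0, 'v': 4, 'f': 0, 'd': 8, 'p': 3, 'x': 4}
lookup['m'] = 8 → {'i': 0, 'j': 0, 'v': 4, 'f': 0, 'd': 8, 'p': 3, 'x': 4, 'm': 8}
lookup['s'] = 0 → {'i': 0, 'j': 0, 'v': 4, 'f': 0, 'd': 8, 'p': 3, 'x': 4, 'm': 8, 's': 0}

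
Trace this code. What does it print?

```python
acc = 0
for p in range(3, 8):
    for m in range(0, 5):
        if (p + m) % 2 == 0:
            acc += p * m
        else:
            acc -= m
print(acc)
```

p=3,m=0: odd sum, acc = 0-0 = 0
p=3,m=1: even sum, acc = 0+3 = 3
p=3,m=2: odd sum, acc = 3-2 = 1
p=3,m=3: even sum, acc = 1+9 = 10
p=3,m=4: odd sum, acc = 10-4 = 6
p=4,m=0: even sum, acc = 6+0 = 6
p=4,m=1: odd sum, acc = 6-1 = 5
p=4,m=2: even sum, acc = 5+8 = 13
p=4,m=3: odd sum, acc = 13-3 = 10
p=4,m=4: even sum, acc = 10+16 = 26
p=5,m=0: odd sum, acc = 26-0 = 26
p=5,m=1: even sum, acc = 26+5 = 31
p=5,m=2: odd sum, acc = 31-2 = 29
p=5,m=3: even sum, acc = 29+15 = 44
p=5,m=4: odd sum, acc = 44-4 = 40
p=6,m=0: even sum, acc = 40+0 = 40
p=6,m=1: odd sum, acc = 40-1 = 39
p=6,m=2: even sum, acc = 39+12 = 51
p=6,m=3: odd sum, acc = 51-3 = 48
p=6,m=4: even sum, acc = 48+24 = 72
p=7,m=0: odd sum, acc = 72-0 = 72
p=7,m=1: even sum, acc = 72+7 = 79
p=7,m=2: odd sum, acc = 79-2 = 77
p=7,m=3: even sum, acc = 77+21 = 98
p=7,m=4: odd sum, acc = 98-4 = 94

94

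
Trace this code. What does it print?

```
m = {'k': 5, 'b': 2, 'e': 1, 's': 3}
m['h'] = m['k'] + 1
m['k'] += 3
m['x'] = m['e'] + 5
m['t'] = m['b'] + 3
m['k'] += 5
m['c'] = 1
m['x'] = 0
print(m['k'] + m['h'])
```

m['h'] = m['k']+1 = 6 → {'k': 5, 'b': 2, 'e': 1, 's': 3, 'h': 6}
m['k'] = 5+3 = 8 → {'k': 8, 'b': 2, 'e': 1, 's': 3, 'h': 6}
m['x'] = m['e']+5 = 6 → {'k': 8, 'b': 2, 'e': 1, 's': 3, 'h': 6, 'x': 6}
m['t'] = m['b']+3 = 5 → {'k': 8, 'b': 2, 'e': 1, 's': 3, 'h': 6, 'x': 6, 't': 5}
m['k'] = 8+5 = 13 → {'k': 13, 'b': 2, 'e': 1, 's': 3, 'h': 6, 'x': 6, 't': 5}
m['c'] = 1 → {'k': 13, 'b': 2, 'e': 1, 's': 3, 'h': 6, 'x': 6, 't': 5, 'c': 1}
m['x'] = 0 → {'k': 13, 'b': 2, 'e': 1, 's': 3, 'h': 6, 'x': 0, 't': 5, 'c': 1}
m['k']+m['h'] = 13+6 = 19

19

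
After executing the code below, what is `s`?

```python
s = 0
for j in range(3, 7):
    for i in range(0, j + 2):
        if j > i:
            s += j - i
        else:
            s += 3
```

76

j=3,i=0: 3>0, s = 0+3 = 3
j=3,i=1: 3>1, s = 3+2 = 5
j=3,i=2: 3>2, s = 5+1 = 6
j=3,i=3: not 3>3, s = 6+3 = 9
j=3,i=4: not 3>4, s = 9+3 = 12
j=4,i=0: 4>0, s = 12+4 = 16
j=4,i=1: 4>1, s = 16+3 = 19
j=4,i=2: 4>2, s = 19+2 = 21
j=4,i=3: 4>3, s = 21+1 = 22
j=4,i=4: not 4>4, s = 22+3 = 25
j=4,i=5: not 4>5, s = 25+3 = 28
j=5,i=0: 5>0, s = 28+5 = 33
j=5,i=1: 5>1, s = 33+4 = 37
j=5,i=2: 5>2, s = 37+3 = 40
j=5,i=3: 5>3, s = 40+2 = 42
j=5,i=4: 5>4, s = 42+1 = 43
j=5,i=5: not 5>5, s = 43+3 = 46
j=5,i=6: not 5>6, s = 46+3 = 49
j=6,i=0: 6>0, s = 49+6 = 55
j=6,i=1: 6>1, s = 55+5 = 60
j=6,i=2: 6>2, s = 60+4 = 64
j=6,i=3: 6>3, s = 64+3 = 67
j=6,i=4: 6>4, s = 67+2 = 69
j=6,i=5: 6>5, s = 69+1 = 70
j=6,i=6: not 6>6, s = 70+3 = 73
j=6,i=7: not 6>7, s = 73+3 = 76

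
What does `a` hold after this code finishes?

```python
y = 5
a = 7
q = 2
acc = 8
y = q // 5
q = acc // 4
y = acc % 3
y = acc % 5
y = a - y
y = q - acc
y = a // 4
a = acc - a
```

1

y = 2//5 = 0
q = 8//4 = 2
y = 8%3 = 2
y = 8%5 = 3
y = 7-3 = 4
y = 2-8 = -6
y = 7//4 = 1
a = 8-7 = 1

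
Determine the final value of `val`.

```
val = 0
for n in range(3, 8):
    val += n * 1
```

n=3: val = 0+3*1 = 3
n=4: val = 3+4*1 = 7
n=5: val = 7+5*1 = 12
n=6: val = 12+6*1 = 18
n=7: val = 18+7*1 = 25

25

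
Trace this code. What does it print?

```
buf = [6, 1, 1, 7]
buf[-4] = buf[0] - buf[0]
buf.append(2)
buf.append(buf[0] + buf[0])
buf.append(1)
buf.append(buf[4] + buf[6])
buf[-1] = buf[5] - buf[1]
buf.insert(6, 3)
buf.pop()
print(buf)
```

buf[-4] = buf[0]-buf[0] = 6-6 = 0 → [0, 1, 1, 7]
append 2 → [0, 1, 1, 7, 2]
append buf[0]+buf[0] = 0+0 = 0 → [0, 1, 1, 7, 2, 0]
append 1 → [0, 1, 1, 7, 2, 0, 1]
append buf[4]+buf[6] = 2+1 = 3 → [0, 1, 1, 7, 2, 0, 1, 3]
buf[-1] = buf[5]-buf[1] = 0-1 = -1 → [0, 1, 1, 7, 2, 0, 1, -1]
insert 3 at 6 → [0, 1, 1, 7, 2, 0, 3, 1, -1]
pop() removes -1 → [0, 1, 1, 7, 2, 0, 3, 1]

[0, 1, 1, 7, 2, 0, 3, 1]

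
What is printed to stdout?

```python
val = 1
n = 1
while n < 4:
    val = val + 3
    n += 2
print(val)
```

n=1: val = 1+3 = 4
n=3: val = 4+3 = 7

7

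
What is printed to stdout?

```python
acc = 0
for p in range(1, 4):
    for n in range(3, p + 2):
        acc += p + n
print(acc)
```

18

p=2,n=3: acc = 0+5 = 5
p=3,n=3: acc = 5+6 = 11
p=3,n=4: acc = 11+7 = 18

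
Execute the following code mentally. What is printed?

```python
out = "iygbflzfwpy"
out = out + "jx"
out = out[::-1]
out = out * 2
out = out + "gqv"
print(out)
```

+ 'jx' → 'iygbflzfwpyjx'
reverse → 'xjypwfzlfbgyi'
repeat ×2 → 'xjypwfzlfbgyixjypwfzlfbgyi'
+ 'gqv' → 'xjypwfzlfbgyixjypwfzlfbgyigqv'

xjypwfzlfbgyixjypwfzlfbgyigqv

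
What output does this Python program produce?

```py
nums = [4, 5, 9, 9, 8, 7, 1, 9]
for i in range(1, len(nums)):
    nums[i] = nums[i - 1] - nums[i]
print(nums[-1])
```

i=1: nums[1] = 4-5 = -1 → [4, -1, 9, 9, 8, 7, 1, 9]
i=2: nums[2] = (-1)-9 = -10 → [4, -1, -10, 9, 8, 7, 1, 9]
i=3: nums[3] = (-10)-9 = -19 → [4, -1, -10, -19, 8, 7, 1, 9]
i=4: nums[4] = (-19)-8 = -27 → [4, -1, -10, -19, -27, 7, 1, 9]
i=5: nums[5] = (-27)-7 = -34 → [4, -1, -10, -19, -27, -34, 1, 9]
i=6: nums[6] = (-34)-1 = -35 → [4, -1, -10, -19, -27, -34, -35, 9]
i=7: nums[7] = (-35)-9 = -44 → [4, -1, -10, -19, -27, -34, -35, -44]

-44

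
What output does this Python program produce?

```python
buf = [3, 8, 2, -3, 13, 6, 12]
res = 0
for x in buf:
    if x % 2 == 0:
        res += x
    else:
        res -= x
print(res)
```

15

x=3: not even, res = 0-3 = -3
x=8: even, res = (-3)+8 = 5
x=2: even, res = 5+2 = 7
x=-3: not even, res = 7-(-3) = 10
x=13: not even, res = 10-13 = -3
x=6: even, res = (-3)+6 = 3
x=12: even, res = 3+12 = 15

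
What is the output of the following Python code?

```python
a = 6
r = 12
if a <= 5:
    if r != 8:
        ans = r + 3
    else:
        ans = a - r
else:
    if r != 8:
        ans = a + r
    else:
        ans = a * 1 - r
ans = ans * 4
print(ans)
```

a=6, r=12
a <= 5 is False; r != 8 is True
→ ans = a + r = 18
ans = 18*4 = 72

72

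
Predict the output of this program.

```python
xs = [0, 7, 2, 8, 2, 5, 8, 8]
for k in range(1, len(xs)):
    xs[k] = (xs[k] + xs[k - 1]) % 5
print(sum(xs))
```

18

k=1: xs[1] = (7+0)%5 = 2 → [0, 2, 2, 8, 2, 5, 8, 8]
k=2: xs[2] = (2+2)%5 = 4 → [0, 2, 4, 8, 2, 5, 8, 8]
k=3: xs[3] = (8+4)%5 = 2 → [0, 2, 4, 2, 2, 5, 8, 8]
k=4: xs[4] = (2+2)%5 = 4 → [0, 2, 4, 2, 4, 5, 8, 8]
k=5: xs[5] = (5+4)%5 = 4 → [0, 2, 4, 2, 4, 4, 8, 8]
k=6: xs[6] = (8+4)%5 = 2 → [0, 2, 4, 2, 4, 4, 2, 8]
k=7: xs[7] = (8+2)%5 = 0 → [0, 2, 4, 2, 4, 4, 2, 0]
sum = 18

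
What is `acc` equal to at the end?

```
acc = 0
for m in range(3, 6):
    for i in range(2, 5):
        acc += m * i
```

108

m=3,i=2: acc = 0+6 = 6
m=3,i=3: acc = 6+9 = 15
m=3,i=4: acc = 15+12 = 27
m=4,i=2: acc = 27+8 = 35
m=4,i=3: acc = 35+12 = 47
m=4,i=4: acc = 47+16 = 63
m=5,i=2: acc = 63+10 = 73
m=5,i=3: acc = 73+15 = 88
m=5,i=4: acc = 88+20 = 108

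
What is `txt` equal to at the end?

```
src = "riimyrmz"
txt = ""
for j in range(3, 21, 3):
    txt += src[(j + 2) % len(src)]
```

j=3: add src[5]='r' → 'r'
j=6: add src[0]='r' → 'rr'
j=9: add src[3]='m' → 'rrm'
j=12: add src[6]='m' → 'rrmm'
j=15: add src[1]='i' → 'rrmmi'
j=18: add src[4]='y' → 'rrmmiy'

'rrmmiy'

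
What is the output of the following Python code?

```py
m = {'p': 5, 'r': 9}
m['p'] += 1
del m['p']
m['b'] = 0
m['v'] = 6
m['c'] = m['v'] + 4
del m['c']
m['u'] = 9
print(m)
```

{'r': 9, 'b': 0, 'v': 6, 'u': 9}

m['p'] = 5+1 = 6 → {'p': 6, 'r': 9}
del 'p' → {'r': 9}
m['b'] = 0 → {'r': 9, 'b': 0}
m['v'] = 6 → {'r': 9, 'b': 0, 'v': 6}
m['c'] = m['v']+4 = 10 → {'r': 9, 'b': 0, 'v': 6, 'c': 10}
del 'c' → {'r': 9, 'b': 0, 'v': 6}
m['u'] = 9 → {'r': 9, 'b': 0, 'v': 6, 'u': 9}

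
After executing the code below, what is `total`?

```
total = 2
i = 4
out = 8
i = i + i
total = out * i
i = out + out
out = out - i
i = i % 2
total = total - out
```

i = 4+4 = 8
total = 8*8 = 64
i = 8+8 = 16
out = 8-16 = -8
i = 16%2 = 0
total = 64-(-8) = 72

72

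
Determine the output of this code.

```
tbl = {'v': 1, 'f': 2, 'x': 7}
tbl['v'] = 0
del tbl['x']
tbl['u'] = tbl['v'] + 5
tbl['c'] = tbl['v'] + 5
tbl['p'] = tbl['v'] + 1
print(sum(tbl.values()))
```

tbl['v'] = 0 → {'v': 0, 'f': 2, 'x': 7}
del 'x' → {'v': 0, 'f': 2}
tbl['u'] = tbl['v']+5 = 5 → {'v': 0, 'f': 2, 'u': 5}
tbl['c'] = tbl['v']+5 = 5 → {'v': 0, 'f': 2, 'u': 5, 'c': 5}
tbl['p'] = tbl['v']+1 = 1 → {'v': 0, 'f': 2, 'u': 5, 'c': 5, 'p': 1}
sum of values = 13

13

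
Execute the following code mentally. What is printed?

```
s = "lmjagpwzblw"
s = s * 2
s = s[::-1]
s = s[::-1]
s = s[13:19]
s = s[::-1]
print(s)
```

repeat ×2 → 'lmjagpwzblwlmjagpwzblw'
reverse → 'wlbzwpgajmlwlbzwpgajml'
reverse → 'lmjagpwzblwlmjagpwzblw'
slice [13:19] → 'jagpwz'
reverse → 'zwpgaj'

zwpgaj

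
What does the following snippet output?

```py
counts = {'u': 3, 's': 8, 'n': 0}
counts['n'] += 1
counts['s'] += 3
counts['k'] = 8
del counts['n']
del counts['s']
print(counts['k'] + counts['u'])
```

counts['n'] = 0+1 = 1 → {'u': 3, 's': 8, 'n': 1}
counts['s'] = 8+3 = 11 → {'u': 3, 's': 11, 'n': 1}
counts['k'] = 8 → {'u': 3, 's': 11, 'n': 1, 'k': 8}
del 'n' → {'u': 3, 's': 11, 'k': 8}
del 's' → {'u': 3, 'k': 8}
counts['k']+counts['u'] = 8+3 = 11

11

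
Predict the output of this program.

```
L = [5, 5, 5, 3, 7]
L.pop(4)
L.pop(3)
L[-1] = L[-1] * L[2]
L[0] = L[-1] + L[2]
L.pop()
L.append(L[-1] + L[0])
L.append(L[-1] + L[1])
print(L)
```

pop(4) removes 7 → [5, 5, 5, 3]
pop(3) removes 3 → [5, 5, 5]
L[-1] = L[-1]*L[2] = 5*5 = 25 → [5, 5, 25]
L[0] = L[-1]+L[2] = 25+25 = 50 → [50, 5, 25]
pop() removes 25 → [50, 5]
append L[-1]+L[0] = 5+50 = 55 → [50, 5, 55]
append L[-1]+L[1] = 55+5 = 60 → [50, 5, 55, 60]

[50, 5, 55, 60]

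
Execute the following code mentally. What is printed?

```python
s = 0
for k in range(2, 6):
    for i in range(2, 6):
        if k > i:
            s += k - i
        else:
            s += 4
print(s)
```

50

k=2,i=2: not 2>2, s = 0+4 = 4
k=2,i=3: not 2>3, s = 4+4 = 8
k=2,i=4: not 2>4, s = 8+4 = 12
k=2,i=5: not 2>5, s = 12+4 = 16
k=3,i=2: 3>2, s = 16+1 = 17
k=3,i=3: not 3>3, s = 17+4 = 21
k=3,i=4: not 3>4, s = 21+4 = 25
k=3,i=5: not 3>5, s = 25+4 = 29
k=4,i=2: 4>2, s = 29+2 = 31
k=4,i=3: 4>3, s = 31+1 = 32
k=4,i=4: not 4>4, s = 32+4 = 36
k=4,i=5: not 4>5, s = 36+4 = 40
k=5,i=2: 5>2, s = 40+3 = 43
k=5,i=3: 5>3, s = 43+2 = 45
k=5,i=4: 5>4, s = 45+1 = 46
k=5,i=5: not 5>5, s = 46+4 = 50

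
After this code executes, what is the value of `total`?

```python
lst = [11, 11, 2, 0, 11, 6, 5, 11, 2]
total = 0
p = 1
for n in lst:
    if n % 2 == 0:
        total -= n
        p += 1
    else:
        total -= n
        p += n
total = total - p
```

-113

n=11: not even, total = 0-11 = -11; p=12
n=11: not even, total = (-11)-11 = -22; p=23
n=2: even, total = (-22)-2 = -24; p=24
n=0: even, total = (-24)-0 = -24; p=25
n=11: not even, total = (-24)-11 = -35; p=36
n=6: even, total = (-35)-6 = -41; p=37
n=5: not even, total = (-41)-5 = -46; p=42
n=11: not even, total = (-46)-11 = -57; p=53
n=2: even, total = (-57)-2 = -59; p=54
total-p = (-59)-54 = -113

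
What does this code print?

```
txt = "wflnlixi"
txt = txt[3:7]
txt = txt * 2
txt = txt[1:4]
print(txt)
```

slice [3:7] → 'nlix'
repeat ×2 → 'nlixnlix'
slice [1:4] → 'lix'

lix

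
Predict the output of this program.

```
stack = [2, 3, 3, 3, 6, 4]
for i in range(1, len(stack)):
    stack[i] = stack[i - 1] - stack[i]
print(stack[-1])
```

-17

i=1: stack[1] = 2-3 = -1 → [2, -1, 3, 3, 6, 4]
i=2: stack[2] = (-1)-3 = -4 → [2, -1, -4, 3, 6, 4]
i=3: stack[3] = (-4)-3 = -7 → [2, -1, -4, -7, 6, 4]
i=4: stack[4] = (-7)-6 = -13 → [2, -1, -4, -7, -13, 4]
i=5: stack[5] = (-13)-4 = -17 → [2, -1, -4, -7, -13, -17]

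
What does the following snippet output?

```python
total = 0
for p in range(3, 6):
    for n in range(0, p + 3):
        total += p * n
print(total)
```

269

p=3,n=0: total = 0+0 = 0
p=3,n=1: total = 0+3 = 3
p=3,n=2: total = 3+6 = 9
p=3,n=3: total = 9+9 = 18
p=3,n=4: total = 18+12 = 30
p=3,n=5: total = 30+15 = 45
p=4,n=0: total = 45+0 = 45
p=4,n=1: total = 45+4 = 49
p=4,n=2: total = 49+8 = 57
p=4,n=3: total = 57+12 = 69
p=4,n=4: total = 69+16 = 85
p=4,n=5: total = 85+20 = 105
p=4,n=6: total = 105+24 = 129
p=5,n=0: total = 129+0 = 129
p=5,n=1: total = 129+5 = 134
p=5,n=2: total = 134+10 = 144
p=5,n=3: total = 144+15 = 159
p=5,n=4: total = 159+20 = 179
p=5,n=5: total = 179+25 = 204
p=5,n=6: total = 204+30 = 234
p=5,n=7: total = 234+35 = 269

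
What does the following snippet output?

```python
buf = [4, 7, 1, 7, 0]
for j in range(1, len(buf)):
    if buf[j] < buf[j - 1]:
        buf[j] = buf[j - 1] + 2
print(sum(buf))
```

44

j=1: 7>=4, unchanged → [4, 7, 1, 7, 0]
j=2: 1<7, buf[2] = 7+2 = 9 → [4, 7, 9, 7, 0]
j=3: 7<9, buf[3] = 9+2 = 11 → [4, 7, 9, 11, 0]
j=4: 0<11, buf[4] = 11+2 = 13 → [4, 7, 9, 11, 13]
sum = 44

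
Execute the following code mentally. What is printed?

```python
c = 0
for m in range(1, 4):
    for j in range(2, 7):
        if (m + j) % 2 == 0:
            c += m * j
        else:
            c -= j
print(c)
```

m=1,j=2: odd sum, c = 0-2 = -2
m=1,j=3: even sum, c = (-2)+3 = 1
m=1,j=4: odd sum, c = 1-4 = -3
m=1,j=5: even sum, c = (-3)+5 = 2
m=1,j=6: odd sum, c = 2-6 = -4
m=2,j=2: even sum, c = (-4)+4 = 0
m=2,j=3: odd sum, c = 0-3 = -3
m=2,j=4: even sum, c = (-3)+8 = 5
m=2,j=5: odd sum, c = 5-5 = 0
m=2,j=6: even sum, c = 0+12 = 12
m=3,j=2: odd sum, c = 12-2 = 10
m=3,j=3: even sum, c = 10+9 = 19
m=3,j=4: odd sum, c = 19-4 = 15
m=3,j=5: even sum, c = 15+15 = 30
m=3,j=6: odd sum, c = 30-6 = 24

24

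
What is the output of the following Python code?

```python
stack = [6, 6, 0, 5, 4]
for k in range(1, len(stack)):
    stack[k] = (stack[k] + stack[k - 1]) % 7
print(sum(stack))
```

k=1: stack[1] = (6+6)%7 = 5 → [6, 5, 0, 5, 4]
k=2: stack[2] = (0+5)%7 = 5 → [6, 5, 5, 5, 4]
k=3: stack[3] = (5+5)%7 = 3 → [6, 5, 5, 3, 4]
k=4: stack[4] = (4+3)%7 = 0 → [6, 5, 5, 3, 0]
sum = 19

19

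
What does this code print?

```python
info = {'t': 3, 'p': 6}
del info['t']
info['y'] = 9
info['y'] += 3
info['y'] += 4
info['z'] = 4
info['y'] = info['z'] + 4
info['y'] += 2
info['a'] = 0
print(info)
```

del 't' → {'p': 6}
info['y'] = 9 → {'p': 6, 'y': 9}
info['y'] = 9+3 = 12 → {'p': 6, 'y': 12}
info['y'] = 12+4 = 16 → {'p': 6, 'y': 16}
info['z'] = 4 → {'p': 6, 'y': 16, 'z': 4}
info['y'] = info['z']+4 = 8 → {'p': 6, 'y': 8, 'z': 4}
info['y'] = 8+2 = 10 → {'p': 6, 'y': 10, 'z': 4}
info['a'] = 0 → {'p': 6, 'y': 10, 'z': 4, 'a': 0}

{'p': 6, 'y': 10, 'z': 4, 'a': 0}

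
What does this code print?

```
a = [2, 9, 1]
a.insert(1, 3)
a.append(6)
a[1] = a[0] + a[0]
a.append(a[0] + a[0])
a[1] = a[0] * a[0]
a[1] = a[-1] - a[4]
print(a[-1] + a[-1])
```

insert 3 at 1 → [2, 3, 9, 1]
append 6 → [2, 3, 9, 1, 6]
a[1] = a[0]+a[0] = 2+2 = 4 → [2, 4, 9, 1, 6]
append a[0]+a[0] = 2+2 = 4 → [2, 4, 9, 1, 6, 4]
a[1] = a[0]*a[0] = 2*2 = 4 → [2, 4, 9, 1, 6, 4]
a[1] = a[-1]-a[4] = 4-6 = -2 → [2, -2, 9, 1, 6, 4]
a[-1]+a[-1] = 4+4 = 8

8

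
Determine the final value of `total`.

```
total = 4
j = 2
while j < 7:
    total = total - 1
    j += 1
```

-1

j=2: total = 4-1 = 3
j=3: total = 3-1 = 2
j=4: total = 2-1 = 1
j=5: total = 1-1 = 0
j=6: total = 0-1 = -1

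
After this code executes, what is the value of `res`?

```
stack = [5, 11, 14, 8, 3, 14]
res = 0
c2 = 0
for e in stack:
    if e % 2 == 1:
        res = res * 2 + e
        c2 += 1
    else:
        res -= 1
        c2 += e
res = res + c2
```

e=5: odd, res = 0*2+5 = 5; c2=1
e=11: odd, res = 5*2+11 = 21; c2=2
e=14: not odd, res = 21-1 = 20; c2=16
e=8: not odd, res = 20-1 = 19; c2=24
e=3: odd, res = 19*2+3 = 41; c2=25
e=14: not odd, res = 41-1 = 40; c2=39
res+c2 = 40+39 = 79

79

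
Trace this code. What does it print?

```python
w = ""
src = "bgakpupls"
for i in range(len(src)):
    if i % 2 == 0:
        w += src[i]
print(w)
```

i=0: add 'b' → 'b'
i=1: skip
i=2: add 'a' → 'ba'
i=3: skip
i=4: add 'p' → 'bap'
i=5: skip
i=6: add 'p' → 'bapp'
i=7: skip
i=8: add 's' → 'bapps'

bapps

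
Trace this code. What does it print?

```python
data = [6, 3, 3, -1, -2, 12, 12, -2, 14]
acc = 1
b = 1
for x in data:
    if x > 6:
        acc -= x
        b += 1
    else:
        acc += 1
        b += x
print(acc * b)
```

x=6: not >6, acc = 1+1 = 2; b=7
x=3: not >6, acc = 2+1 = 3; b=10
x=3: not >6, acc = 3+1 = 4; b=13
x=-1: not >6, acc = 4+1 = 5; b=12
x=-2: not >6, acc = 5+1 = 6; b=10
x=12: >6, acc = 6-12 = -6; b=11
x=12: >6, acc = (-6)-12 = -18; b=12
x=-2: not >6, acc = (-18)+1 = -17; b=10
x=14: >6, acc = (-17)-14 = -31; b=11
acc*b = (-31)*11 = -341

-341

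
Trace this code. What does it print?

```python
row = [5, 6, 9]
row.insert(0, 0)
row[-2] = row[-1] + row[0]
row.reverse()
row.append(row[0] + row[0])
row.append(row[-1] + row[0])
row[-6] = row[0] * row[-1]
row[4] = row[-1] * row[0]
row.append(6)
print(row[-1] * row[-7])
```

insert 0 at 0 → [0, 5, 6, 9]
row[-2] = row[-1]+row[0] = 9+0 = 9 → [0, 5, 9, 9]
reverse → [9, 9, 5, 0]
append row[0]+row[0] = 9+9 = 18 → [9, 9, 5, 0, 18]
append row[-1]+row[0] = 18+9 = 27 → [9, 9, 5, 0, 18, 27]
row[-6] = row[0]*row[-1] = 9*27 = 243 → [243, 9, 5, 0, 18, 27]
row[4] = row[-1]*row[0] = 27*243 = 6561 → [243, 9, 5, 0, 6561, 27]
append 6 → [243, 9, 5, 0, 6561, 27, 6]
row[-1]*row[-7] = 6*243 = 1458

1458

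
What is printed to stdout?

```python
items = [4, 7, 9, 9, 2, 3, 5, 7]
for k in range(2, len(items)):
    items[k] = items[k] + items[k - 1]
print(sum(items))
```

186

k=2: items[2] = 9+7 = 16 → [4, 7, 16, 9, 2, 3, 5, 7]
k=3: items[3] = 9+16 = 25 → [4, 7, 16, 25, 2, 3, 5, 7]
k=4: items[4] = 2+25 = 27 → [4, 7, 16, 25, 27, 3, 5, 7]
k=5: items[5] = 3+27 = 30 → [4, 7, 16, 25, 27, 30, 5, 7]
k=6: items[6] = 5+30 = 35 → [4, 7, 16, 25, 27, 30, 35, 7]
k=7: items[7] = 7+35 = 42 → [4, 7, 16, 25, 27, 30, 35, 42]
sum = 186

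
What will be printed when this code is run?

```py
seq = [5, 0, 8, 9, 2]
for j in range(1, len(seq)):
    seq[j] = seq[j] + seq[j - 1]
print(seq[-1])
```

24

j=1: seq[1] = 0+5 = 5 → [5, 5, 8, 9, 2]
j=2: seq[2] = 8+5 = 13 → [5, 5, 13, 9, 2]
j=3: seq[3] = 9+13 = 22 → [5, 5, 13, 22, 2]
j=4: seq[4] = 2+22 = 24 → [5, 5, 13, 22, 24]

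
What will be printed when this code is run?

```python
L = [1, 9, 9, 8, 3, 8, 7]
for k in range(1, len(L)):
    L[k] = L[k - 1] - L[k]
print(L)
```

[1, -8, -17, -25, -28, -36, -43]

k=1: L[1] = 1-9 = -8 → [1, -8, 9, 8, 3, 8, 7]
k=2: L[2] = (-8)-9 = -17 → [1, -8, -17, 8, 3, 8, 7]
k=3: L[3] = (-17)-8 = -25 → [1, -8, -17, -25, 3, 8, 7]
k=4: L[4] = (-25)-3 = -28 → [1, -8, -17, -25, -28, 8, 7]
k=5: L[5] = (-28)-8 = -36 → [1, -8, -17, -25, -28, -36, 7]
k=6: L[6] = (-36)-7 = -43 → [1, -8, -17, -25, -28, -36, -43]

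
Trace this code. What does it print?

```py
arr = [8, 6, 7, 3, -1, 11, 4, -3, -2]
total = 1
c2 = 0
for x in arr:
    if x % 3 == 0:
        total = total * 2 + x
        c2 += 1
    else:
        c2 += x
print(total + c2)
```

65

x=8: not %3==0; c2=8
x=6: %3==0, total = 1*2+6 = 8; c2=9
x=7: not %3==0; c2=16
x=3: %3==0, total = 8*2+3 = 19; c2=17
x=-1: not %3==0; c2=16
x=11: not %3==0; c2=27
x=4: not %3==0; c2=31
x=-3: %3==0, total = 19*2+(-3) = 35; c2=32
x=-2: not %3==0; c2=30
total+c2 = 35+30 = 65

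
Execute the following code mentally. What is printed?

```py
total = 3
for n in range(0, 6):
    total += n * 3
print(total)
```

n=0: total = 3+0*3 = 3
n=1: total = 3+1*3 = 6
n=2: total = 6+2*3 = 12
n=3: total = 12+3*3 = 21
n=4: total = 21+4*3 = 33
n=5: total = 33+5*3 = 48

48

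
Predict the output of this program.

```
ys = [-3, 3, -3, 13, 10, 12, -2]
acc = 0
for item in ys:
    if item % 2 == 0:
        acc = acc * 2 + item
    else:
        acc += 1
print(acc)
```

94

item=-3: not even, acc = 0+1 = 1
item=3: not even, acc = 1+1 = 2
item=-3: not even, acc = 2+1 = 3
item=13: not even, acc = 3+1 = 4
item=10: even, acc = 4*2+10 = 18
item=12: even, acc = 18*2+12 = 48
item=-2: even, acc = 48*2+(-2) = 94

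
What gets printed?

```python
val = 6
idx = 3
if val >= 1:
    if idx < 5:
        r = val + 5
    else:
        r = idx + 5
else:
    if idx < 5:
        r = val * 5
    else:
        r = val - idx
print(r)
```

11

val=6, idx=3
val >= 1 is True; idx < 5 is True
→ r = val + 5 = 11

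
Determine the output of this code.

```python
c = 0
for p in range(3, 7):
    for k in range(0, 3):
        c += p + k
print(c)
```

p=3,k=0: c = 0+3 = 3
p=3,k=1: c = 3+4 = 7
p=3,k=2: c = 7+5 = 12
p=4,k=0: c = 12+4 = 16
p=4,k=1: c = 16+5 = 21
p=4,k=2: c = 21+6 = 27
p=5,k=0: c = 27+5 = 32
p=5,k=1: c = 32+6 = 38
p=5,k=2: c = 38+7 = 45
p=6,k=0: c = 45+6 = 51
p=6,k=1: c = 51+7 = 58
p=6,k=2: c = 58+8 = 66

66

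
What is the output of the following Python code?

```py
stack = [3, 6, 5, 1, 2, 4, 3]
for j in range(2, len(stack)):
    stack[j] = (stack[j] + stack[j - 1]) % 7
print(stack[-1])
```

0

j=2: stack[2] = (5+6)%7 = 4 → [3, 6, 4, 1, 2, 4, 3]
j=3: stack[3] = (1+4)%7 = 5 → [3, 6, 4, 5, 2, 4, 3]
j=4: stack[4] = (2+5)%7 = 0 → [3, 6, 4, 5, 0, 4, 3]
j=5: stack[5] = (4+0)%7 = 4 → [3, 6, 4, 5, 0, 4, 3]
j=6: stack[6] = (3+4)%7 = 0 → [3, 6, 4, 5, 0, 4, 0]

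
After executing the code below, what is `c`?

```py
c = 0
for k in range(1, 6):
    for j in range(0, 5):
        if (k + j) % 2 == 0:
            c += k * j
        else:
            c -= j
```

46

k=1,j=0: odd sum, c = 0-0 = 0
k=1,j=1: even sum, c = 0+1 = 1
k=1,j=2: odd sum, c = 1-2 = -1
k=1,j=3: even sum, c = (-1)+3 = 2
k=1,j=4: odd sum, c = 2-4 = -2
k=2,j=0: even sum, c = (-2)+0 = -2
k=2,j=1: odd sum, c = (-2)-1 = -3
k=2,j=2: even sum, c = (-3)+4 = 1
k=2,j=3: odd sum, c = 1-3 = -2
k=2,j=4: even sum, c = (-2)+8 = 6
k=3,j=0: odd sum, c = 6-0 = 6
k=3,j=1: even sum, c = 6+3 = 9
k=3,j=2: odd sum, c = 9-2 = 7
k=3,j=3: even sum, c = 7+9 = 16
k=3,j=4: odd sum, c = 16-4 = 12
k=4,j=0: even sum, c = 12+0 = 12
k=4,j=1: odd sum, c = 12-1 = 11
k=4,j=2: even sum, c = 11+8 = 19
k=4,j=3: odd sum, c = 19-3 = 16
k=4,j=4: even sum, c = 16+16 = 32
k=5,j=0: odd sum, c = 32-0 = 32
k=5,j=1: even sum, c = 32+5 = 37
k=5,j=2: odd sum, c = 37-2 = 35
k=5,j=3: even sum, c = 35+15 = 50
k=5,j=4: odd sum, c = 50-4 = 46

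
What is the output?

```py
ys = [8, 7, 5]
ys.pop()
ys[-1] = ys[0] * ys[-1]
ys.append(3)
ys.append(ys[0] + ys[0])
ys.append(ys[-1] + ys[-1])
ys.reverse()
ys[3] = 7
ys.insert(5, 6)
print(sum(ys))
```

72

pop() removes 5 → [8, 7]
ys[-1] = ys[0]*ys[-1] = 8*7 = 56 → [8, 56]
append 3 → [8, 56, 3]
append ys[0]+ys[0] = 8+8 = 16 → [8, 56, 3, 16]
append ys[-1]+ys[-1] = 16+16 = 32 → [8, 56, 3, 16, 32]
reverse → [32, 16, 3, 56, 8]
ys[3] = 7 → [32, 16, 3, 7, 8]
insert 6 at 5 → [32, 16, 3, 7, 8, 6]
sum = 72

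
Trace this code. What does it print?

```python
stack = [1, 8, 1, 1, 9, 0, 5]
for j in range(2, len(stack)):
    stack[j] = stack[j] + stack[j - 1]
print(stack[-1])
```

j=2: stack[2] = 1+8 = 9 → [1, 8, 9, 1, 9, 0, 5]
j=3: stack[3] = 1+9 = 10 → [1, 8, 9, 10, 9, 0, 5]
j=4: stack[4] = 9+10 = 19 → [1, 8, 9, 10, 19, 0, 5]
j=5: stack[5] = 0+19 = 19 → [1, 8, 9, 10, 19, 19, 5]
j=6: stack[6] = 5+19 = 24 → [1, 8, 9, 10, 19, 19, 24]

24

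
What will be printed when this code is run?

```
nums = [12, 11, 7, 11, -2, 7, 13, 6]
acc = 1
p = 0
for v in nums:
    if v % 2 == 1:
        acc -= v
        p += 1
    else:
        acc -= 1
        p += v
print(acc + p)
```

v=12: not odd, acc = 1-1 = 0; p=12
v=11: odd, acc = 0-11 = -11; p=13
v=7: odd, acc = (-11)-7 = -18; p=14
v=11: odd, acc = (-18)-11 = -29; p=15
v=-2: not odd, acc = (-29)-1 = -30; p=13
v=7: odd, acc = (-30)-7 = -37; p=14
v=13: odd, acc = (-37)-13 = -50; p=15
v=6: not odd, acc = (-50)-1 = -51; p=21
acc+p = (-51)+21 = -30

-30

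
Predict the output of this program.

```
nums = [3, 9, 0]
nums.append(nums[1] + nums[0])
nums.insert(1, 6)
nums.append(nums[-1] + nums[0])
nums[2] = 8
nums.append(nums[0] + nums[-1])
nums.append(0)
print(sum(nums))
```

62

append nums[1]+nums[0] = 9+3 = 12 → [3, 9, 0, 12]
insert 6 at 1 → [3, 6, 9, 0, 12]
append nums[-1]+nums[0] = 12+3 = 15 → [3, 6, 9, 0, 12, 15]
nums[2] = 8 → [3, 6, 8, 0, 12, 15]
append nums[0]+nums[-1] = 3+15 = 18 → [3, 6, 8, 0, 12, 15, 18]
append 0 → [3, 6, 8, 0, 12, 15, 18, 0]
sum = 62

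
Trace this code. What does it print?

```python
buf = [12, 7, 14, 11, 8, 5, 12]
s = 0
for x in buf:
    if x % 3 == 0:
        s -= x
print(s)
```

x=12: %3==0, s = 0-12 = -12
x=7: not %3==0
x=14: not %3==0
x=11: not %3==0
x=8: not %3==0
x=5: not %3==0
x=12: %3==0, s = (-12)-12 = -24

-24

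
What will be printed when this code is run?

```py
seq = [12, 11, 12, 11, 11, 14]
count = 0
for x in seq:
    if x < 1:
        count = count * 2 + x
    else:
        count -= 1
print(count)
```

-6

x=12: not <1, count = 0-1 = -1
x=11: not <1, count = (-1)-1 = -2
x=12: not <1, count = (-2)-1 = -3
x=11: not <1, count = (-3)-1 = -4
x=11: not <1, count = (-4)-1 = -5
x=14: not <1, count = (-5)-1 = -6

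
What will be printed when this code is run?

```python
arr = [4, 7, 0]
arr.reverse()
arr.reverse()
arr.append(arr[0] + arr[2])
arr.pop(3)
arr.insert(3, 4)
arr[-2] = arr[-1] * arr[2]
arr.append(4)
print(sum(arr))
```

19

reverse → [0, 7, 4]
reverse → [4, 7, 0]
append arr[0]+arr[2] = 4+0 = 4 → [4, 7, 0, 4]
pop(3) removes 4 → [4, 7, 0]
insert 4 at 3 → [4, 7, 0, 4]
arr[-2] = arr[-1]*arr[2] = 4*0 = 0 → [4, 7, 0, 4]
append 4 → [4, 7, 0, 4, 4]
sum = 19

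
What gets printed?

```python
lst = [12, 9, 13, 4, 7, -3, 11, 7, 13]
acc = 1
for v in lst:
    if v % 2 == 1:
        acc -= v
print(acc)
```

v=12: not odd
v=9: odd, acc = 1-9 = -8
v=13: odd, acc = (-8)-13 = -21
v=4: not odd
v=7: odd, acc = (-21)-7 = -28
v=-3: odd, acc = (-28)-(-3) = -25
v=11: odd, acc = (-25)-11 = -36
v=7: odd, acc = (-36)-7 = -43
v=13: odd, acc = (-43)-13 = -56

-56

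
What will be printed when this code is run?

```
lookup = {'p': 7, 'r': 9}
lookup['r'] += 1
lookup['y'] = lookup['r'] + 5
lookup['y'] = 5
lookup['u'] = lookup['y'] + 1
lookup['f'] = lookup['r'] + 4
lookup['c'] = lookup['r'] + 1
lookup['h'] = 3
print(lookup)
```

{'p': 7, 'r': 10, 'y': 5, 'u': 6, 'f': 14, 'c': 11, 'h': 3}

lookup['r'] = 9+1 = 10 → {'p': 7, 'r': 10}
lookup['y'] = lookup['r']+5 = 15 → {'p': 7, 'r': 10, 'y': 15}
lookup['y'] = 5 → {'p': 7, 'r': 10, 'y': 5}
lookup['u'] = lookup['y']+1 = 6 → {'p': 7, 'r': 10, 'y': 5, 'u': 6}
lookup['f'] = lookup['r']+4 = 14 → {'p': 7, 'r': 10, 'y': 5, 'u': 6, 'f': 14}
lookup['c'] = lookup['r']+1 = 11 → {'p': 7, 'r': 10, 'y': 5, 'u': 6, 'f': 14, 'c': 11}
lookup['h'] = 3 → {'p': 7, 'r': 10, 'y': 5, 'u': 6, 'f': 14, 'c': 11, 'h': 3}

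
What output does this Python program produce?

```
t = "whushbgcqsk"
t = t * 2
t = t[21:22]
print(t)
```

k

repeat ×2 → 'whushbgcqskwhushbgcqsk'
slice [21:22] → 'k'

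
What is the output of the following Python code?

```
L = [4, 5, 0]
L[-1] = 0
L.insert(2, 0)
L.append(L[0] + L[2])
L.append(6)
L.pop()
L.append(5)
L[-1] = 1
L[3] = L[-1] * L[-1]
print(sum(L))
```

15

L[-1] = 0 → [4, 5, 0]
insert 0 at 2 → [4, 5, 0, 0]
append L[0]+L[2] = 4+0 = 4 → [4, 5, 0, 0, 4]
append 6 → [4, 5, 0, 0, 4, 6]
pop() removes 6 → [4, 5, 0, 0, 4]
append 5 → [4, 5, 0, 0, 4, 5]
L[-1] = 1 → [4, 5, 0, 0, 4, 1]
L[3] = L[-1]*L[-1] = 1*1 = 1 → [4, 5, 0, 1, 4, 1]
sum = 15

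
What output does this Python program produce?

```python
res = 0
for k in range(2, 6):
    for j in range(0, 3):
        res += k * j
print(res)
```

k=2,j=0: res = 0+0 = 0
k=2,j=1: res = 0+2 = 2
k=2,j=2: res = 2+4 = 6
k=3,j=0: res = 6+0 = 6
k=3,j=1: res = 6+3 = 9
k=3,j=2: res = 9+6 = 15
k=4,j=0: res = 15+0 = 15
k=4,j=1: res = 15+4 = 19
k=4,j=2: res = 19+8 = 27
k=5,j=0: res = 27+0 = 27
k=5,j=1: res = 27+5 = 32
k=5,j=2: res = 32+10 = 42

42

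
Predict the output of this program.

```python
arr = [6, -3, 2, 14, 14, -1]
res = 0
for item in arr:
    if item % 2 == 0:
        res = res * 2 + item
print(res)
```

item=6: even, res = 0*2+6 = 6
item=-3: not even
item=2: even, res = 6*2+2 = 14
item=14: even, res = 14*2+14 = 42
item=14: even, res = 42*2+14 = 98
item=-1: not even

98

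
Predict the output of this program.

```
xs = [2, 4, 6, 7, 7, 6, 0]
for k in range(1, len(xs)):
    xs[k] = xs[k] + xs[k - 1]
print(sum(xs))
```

k=1: xs[1] = 4+2 = 6 → [2, 6, 6, 7, 7, 6, 0]
k=2: xs[2] = 6+6 = 12 → [2, 6, 12, 7, 7, 6, 0]
k=3: xs[3] = 7+12 = 19 → [2, 6, 12, 19, 7, 6, 0]
k=4: xs[4] = 7+19 = 26 → [2, 6, 12, 19, 26, 6, 0]
k=5: xs[5] = 6+26 = 32 → [2, 6, 12, 19, 26, 32, 0]
k=6: xs[6] = 0+32 = 32 → [2, 6, 12, 19, 26, 32, 32]
sum = 129

129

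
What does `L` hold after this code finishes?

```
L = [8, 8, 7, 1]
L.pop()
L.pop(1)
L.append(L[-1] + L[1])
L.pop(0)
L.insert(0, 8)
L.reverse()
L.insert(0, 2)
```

pop() removes 1 → [8, 8, 7]
pop(1) removes 8 → [8, 7]
append L[-1]+L[1] = 7+7 = 14 → [8, 7, 14]
pop(0) removes 8 → [7, 14]
insert 8 at 0 → [8, 7, 14]
reverse → [14, 7, 8]
insert 2 at 0 → [2, 14, 7, 8]

[2, 14, 7, 8]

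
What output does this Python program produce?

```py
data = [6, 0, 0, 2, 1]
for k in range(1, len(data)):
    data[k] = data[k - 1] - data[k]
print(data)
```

k=1: data[1] = 6-0 = 6 → [6, 6, 0, 2, 1]
k=2: data[2] = 6-0 = 6 → [6, 6, 6, 2, 1]
k=3: data[3] = 6-2 = 4 → [6, 6, 6, 4, 1]
k=4: data[4] = 4-1 = 3 → [6, 6, 6, 4, 3]

[6, 6, 6, 4, 3]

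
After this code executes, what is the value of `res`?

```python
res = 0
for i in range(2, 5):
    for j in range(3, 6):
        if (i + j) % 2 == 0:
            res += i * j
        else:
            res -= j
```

i=2,j=3: odd sum, res = 0-3 = -3
i=2,j=4: even sum, res = (-3)+8 = 5
i=2,j=5: odd sum, res = 5-5 = 0
i=3,j=3: even sum, res = 0+9 = 9
i=3,j=4: odd sum, res = 9-4 = 5
i=3,j=5: even sum, res = 5+15 = 20
i=4,j=3: odd sum, res = 20-3 = 17
i=4,j=4: even sum, res = 17+16 = 33
i=4,j=5: odd sum, res = 33-5 = 28

28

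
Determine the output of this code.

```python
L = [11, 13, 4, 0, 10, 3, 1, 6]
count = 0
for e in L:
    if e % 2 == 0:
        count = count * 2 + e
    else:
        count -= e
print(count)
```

e=11: not even, count = 0-11 = -11
e=13: not even, count = (-11)-13 = -24
e=4: even, count = (-24)*2+4 = -44
e=0: even, count = (-44)*2+0 = -88
e=10: even, count = (-88)*2+10 = -166
e=3: not even, count = (-166)-3 = -169
e=1: not even, count = (-169)-1 = -170
e=6: even, count = (-170)*2+6 = -334

-334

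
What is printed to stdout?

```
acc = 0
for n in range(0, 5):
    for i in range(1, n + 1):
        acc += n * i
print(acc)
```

65

n=1,i=1: acc = 0+1 = 1
n=2,i=1: acc = 1+2 = 3
n=2,i=2: acc = 3+4 = 7
n=3,i=1: acc = 7+3 = 10
n=3,i=2: acc = 10+6 = 16
n=3,i=3: acc = 16+9 = 25
n=4,i=1: acc = 25+4 = 29
n=4,i=2: acc = 29+8 = 37
n=4,i=3: acc = 37+12 = 49
n=4,i=4: acc = 49+16 = 65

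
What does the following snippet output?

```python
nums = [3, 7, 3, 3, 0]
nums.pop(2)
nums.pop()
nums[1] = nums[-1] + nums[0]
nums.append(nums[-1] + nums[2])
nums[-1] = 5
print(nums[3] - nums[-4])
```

2

pop(2) removes 3 → [3, 7, 3, 0]
pop() removes 0 → [3, 7, 3]
nums[1] = nums[-1]+nums[0] = 3+3 = 6 → [3, 6, 3]
append nums[-1]+nums[2] = 3+3 = 6 → [3, 6, 3, 6]
nums[-1] = 5 → [3, 6, 3, 5]
nums[3]-nums[-4] = 5-3 = 2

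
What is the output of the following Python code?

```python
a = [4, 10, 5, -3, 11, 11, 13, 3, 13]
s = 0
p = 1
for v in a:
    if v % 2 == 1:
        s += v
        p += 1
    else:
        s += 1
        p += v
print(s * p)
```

v=4: not odd, s = 0+1 = 1; p=5
v=10: not odd, s = 1+1 = 2; p=15
v=5: odd, s = 2+5 = 7; p=16
v=-3: odd, s = 7+(-3) = 4; p=17
v=11: odd, s = 4+11 = 15; p=18
v=11: odd, s = 15+11 = 26; p=19
v=13: odd, s = 26+13 = 39; p=20
v=3: odd, s = 39+3 = 42; p=21
v=13: odd, s = 42+13 = 55; p=22
s*p = 55*22 = 1210

1210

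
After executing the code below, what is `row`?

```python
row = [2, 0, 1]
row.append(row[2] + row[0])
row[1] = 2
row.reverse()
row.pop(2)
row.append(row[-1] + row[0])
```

[3, 1, 2, 5]

append row[2]+row[0] = 1+2 = 3 → [2, 0, 1, 3]
row[1] = 2 → [2, 2, 1, 3]
reverse → [3, 1, 2, 2]
pop(2) removes 2 → [3, 1, 2]
append row[-1]+row[0] = 2+3 = 5 → [3, 1, 2, 5]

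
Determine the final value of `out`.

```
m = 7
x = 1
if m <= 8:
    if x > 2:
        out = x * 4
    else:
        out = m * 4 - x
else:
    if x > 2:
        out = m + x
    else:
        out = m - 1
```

m=7, x=1
m <= 8 is True; x > 2 is False
→ out = m * 4 - x = 27

27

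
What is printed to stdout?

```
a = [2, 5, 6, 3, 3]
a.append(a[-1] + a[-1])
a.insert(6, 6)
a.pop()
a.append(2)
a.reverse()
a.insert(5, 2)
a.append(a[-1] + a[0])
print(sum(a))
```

append a[-1]+a[-1] = 3+3 = 6 → [2, 5, 6, 3, 3, 6]
insert 6 at 6 → [2, 5, 6, 3, 3, 6, 6]
pop() removes 6 → [2, 5, 6, 3, 3, 6]
append 2 → [2, 5, 6, 3, 3, 6, 2]
reverse → [2, 6, 3, 3, 6, 5, 2]
insert 2 at 5 → [2, 6, 3, 3, 6, 2, 5, 2]
append a[-1]+a[0] = 2+2 = 4 → [2, 6, 3, 3, 6, 2, 5, 2, 4]
sum = 33

33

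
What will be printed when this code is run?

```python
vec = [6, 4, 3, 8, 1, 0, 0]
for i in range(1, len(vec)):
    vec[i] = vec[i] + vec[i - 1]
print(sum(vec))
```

116

i=1: vec[1] = 4+6 = 10 → [6, 10, 3, 8, 1, 0, 0]
i=2: vec[2] = 3+10 = 13 → [6, 10, 13, 8, 1, 0, 0]
i=3: vec[3] = 8+13 = 21 → [6, 10, 13, 21, 1, 0, 0]
i=4: vec[4] = 1+21 = 22 → [6, 10, 13, 21, 22, 0, 0]
i=5: vec[5] = 0+22 = 22 → [6, 10, 13, 21, 22, 22, 0]
i=6: vec[6] = 0+22 = 22 → [6, 10, 13, 21, 22, 22, 22]
sum = 116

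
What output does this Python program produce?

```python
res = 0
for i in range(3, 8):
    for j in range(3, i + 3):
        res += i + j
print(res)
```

i=3,j=3: res = 0+6 = 6
i=3,j=4: res = 6+7 = 13
i=3,j=5: res = 13+8 = 21
i=4,j=3: res = 21+7 = 28
i=4,j=4: res = 28+8 = 36
i=4,j=5: res = 36+9 = 45
i=4,j=6: res = 45+10 = 55
i=5,j=3: res = 55+8 = 63
i=5,j=4: res = 63+9 = 72
i=5,j=5: res = 72+10 = 82
i=5,j=6: res = 82+11 = 93
i=5,j=7: res = 93+12 = 105
i=6,j=3: res = 105+9 = 114
i=6,j=4: res = 114+10 = 124
i=6,j=5: res = 124+11 = 135
i=6,j=6: res = 135+12 = 147
i=6,j=7: res = 147+13 = 160
i=6,j=8: res = 160+14 = 174
i=7,j=3: res = 174+10 = 184
i=7,j=4: res = 184+11 = 195
i=7,j=5: res = 195+12 = 207
i=7,j=6: res = 207+13 = 220
i=7,j=7: res = 220+14 = 234
i=7,j=8: res = 234+15 = 249
i=7,j=9: res = 249+16 = 265

265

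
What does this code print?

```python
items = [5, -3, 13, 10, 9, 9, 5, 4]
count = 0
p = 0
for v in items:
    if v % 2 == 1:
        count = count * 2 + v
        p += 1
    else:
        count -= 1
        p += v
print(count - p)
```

v=5: odd, count = 0*2+5 = 5; p=1
v=-3: odd, count = 5*2+(-3) = 7; p=2
v=13: odd, count = 7*2+13 = 27; p=3
v=10: not odd, count = 27-1 = 26; p=13
v=9: odd, count = 26*2+9 = 61; p=14
v=9: odd, count = 61*2+9 = 131; p=15
v=5: odd, count = 131*2+5 = 267; p=16
v=4: not odd, count = 267-1 = 266; p=20
count-p = 266-20 = 246

246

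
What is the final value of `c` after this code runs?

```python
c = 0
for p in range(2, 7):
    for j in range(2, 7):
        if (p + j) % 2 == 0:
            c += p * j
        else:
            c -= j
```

160

p=2,j=2: even sum, c = 0+4 = 4
p=2,j=3: odd sum, c = 4-3 = 1
p=2,j=4: even sum, c = 1+8 = 9
p=2,j=5: odd sum, c = 9-5 = 4
p=2,j=6: even sum, c = 4+12 = 16
p=3,j=2: odd sum, c = 16-2 = 14
p=3,j=3: even sum, c = 14+9 = 23
p=3,j=4: odd sum, c = 23-4 = 19
p=3,j=5: even sum, c = 19+15 = 34
p=3,j=6: odd sum, c = 34-6 = 28
p=4,j=2: even sum, c = 28+8 = 36
p=4,j=3: odd sum, c = 36-3 = 33
p=4,j=4: even sum, c = 33+16 = 49
p=4,j=5: odd sum, c = 49-5 = 44
p=4,j=6: even sum, c = 44+24 = 68
p=5,j=2: odd sum, c = 68-2 = 66
p=5,j=3: even sum, c = 66+15 = 81
p=5,j=4: odd sum, c = 81-4 = 77
p=5,j=5: even sum, c = 77+25 = 102
p=5,j=6: odd sum, c = 102-6 = 96
p=6,j=2: even sum, c = 96+12 = 108
p=6,j=3: odd sum, c = 108-3 = 105
p=6,j=4: even sum, c = 105+24 = 129
p=6,j=5: odd sum, c = 129-5 = 124
p=6,j=6: even sum, c = 124+36 = 160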